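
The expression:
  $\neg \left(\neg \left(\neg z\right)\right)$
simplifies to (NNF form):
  $\neg z$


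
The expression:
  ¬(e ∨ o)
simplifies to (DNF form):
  ¬e ∧ ¬o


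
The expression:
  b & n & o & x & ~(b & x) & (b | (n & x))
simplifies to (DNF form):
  False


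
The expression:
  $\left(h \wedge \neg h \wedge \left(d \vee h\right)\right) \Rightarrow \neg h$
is always true.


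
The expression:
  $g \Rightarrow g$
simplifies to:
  $\text{True}$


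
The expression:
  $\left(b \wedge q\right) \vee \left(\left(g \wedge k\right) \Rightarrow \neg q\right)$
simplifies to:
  $b \vee \neg g \vee \neg k \vee \neg q$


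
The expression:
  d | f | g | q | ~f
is always true.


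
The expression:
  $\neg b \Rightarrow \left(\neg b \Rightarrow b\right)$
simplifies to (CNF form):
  $b$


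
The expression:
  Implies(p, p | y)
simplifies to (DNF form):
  True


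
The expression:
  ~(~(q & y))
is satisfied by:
  {y: True, q: True}


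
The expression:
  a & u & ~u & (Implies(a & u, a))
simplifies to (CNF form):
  False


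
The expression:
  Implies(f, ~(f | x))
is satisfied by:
  {f: False}


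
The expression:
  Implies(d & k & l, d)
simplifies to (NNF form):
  True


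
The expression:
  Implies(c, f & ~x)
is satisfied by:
  {f: True, c: False, x: False}
  {f: False, c: False, x: False}
  {x: True, f: True, c: False}
  {x: True, f: False, c: False}
  {c: True, f: True, x: False}


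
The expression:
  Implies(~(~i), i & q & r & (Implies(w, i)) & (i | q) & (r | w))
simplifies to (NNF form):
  ~i | (q & r)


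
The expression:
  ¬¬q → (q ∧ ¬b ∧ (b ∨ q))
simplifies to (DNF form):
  ¬b ∨ ¬q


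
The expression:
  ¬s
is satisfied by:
  {s: False}


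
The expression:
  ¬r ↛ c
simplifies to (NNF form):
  c ∨ ¬r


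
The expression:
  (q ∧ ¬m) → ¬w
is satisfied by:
  {m: True, w: False, q: False}
  {w: False, q: False, m: False}
  {m: True, q: True, w: False}
  {q: True, w: False, m: False}
  {m: True, w: True, q: False}
  {w: True, m: False, q: False}
  {m: True, q: True, w: True}


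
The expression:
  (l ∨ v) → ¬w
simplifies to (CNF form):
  (¬l ∨ ¬w) ∧ (¬v ∨ ¬w)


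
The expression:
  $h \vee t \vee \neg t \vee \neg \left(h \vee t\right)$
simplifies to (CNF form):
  $\text{True}$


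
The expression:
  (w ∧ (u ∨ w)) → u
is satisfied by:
  {u: True, w: False}
  {w: False, u: False}
  {w: True, u: True}


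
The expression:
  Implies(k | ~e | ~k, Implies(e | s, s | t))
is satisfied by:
  {s: True, t: True, e: False}
  {s: True, e: False, t: False}
  {t: True, e: False, s: False}
  {t: False, e: False, s: False}
  {s: True, t: True, e: True}
  {s: True, e: True, t: False}
  {t: True, e: True, s: False}


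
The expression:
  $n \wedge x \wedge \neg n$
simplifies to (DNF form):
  $\text{False}$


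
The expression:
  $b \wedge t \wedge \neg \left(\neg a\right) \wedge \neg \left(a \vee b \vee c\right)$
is never true.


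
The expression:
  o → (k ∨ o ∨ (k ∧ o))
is always true.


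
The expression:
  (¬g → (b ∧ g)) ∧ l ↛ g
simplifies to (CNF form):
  False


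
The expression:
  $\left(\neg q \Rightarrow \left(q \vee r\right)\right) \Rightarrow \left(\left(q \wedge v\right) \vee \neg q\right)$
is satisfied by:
  {v: True, q: False}
  {q: False, v: False}
  {q: True, v: True}


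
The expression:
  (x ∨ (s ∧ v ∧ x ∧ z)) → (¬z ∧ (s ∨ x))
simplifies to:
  ¬x ∨ ¬z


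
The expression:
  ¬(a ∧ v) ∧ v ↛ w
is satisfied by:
  {v: True, w: False, a: False}


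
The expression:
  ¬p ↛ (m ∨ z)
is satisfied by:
  {p: False, z: False, m: False}


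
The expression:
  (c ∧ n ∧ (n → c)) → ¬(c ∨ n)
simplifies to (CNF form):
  ¬c ∨ ¬n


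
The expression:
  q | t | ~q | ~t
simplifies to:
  True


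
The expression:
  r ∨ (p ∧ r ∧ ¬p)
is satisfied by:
  {r: True}


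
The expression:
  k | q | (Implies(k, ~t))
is always true.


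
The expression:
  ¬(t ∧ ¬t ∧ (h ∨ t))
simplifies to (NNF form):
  True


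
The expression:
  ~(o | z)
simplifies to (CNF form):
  ~o & ~z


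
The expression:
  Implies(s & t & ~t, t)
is always true.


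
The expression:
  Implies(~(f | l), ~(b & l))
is always true.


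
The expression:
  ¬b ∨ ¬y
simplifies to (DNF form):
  ¬b ∨ ¬y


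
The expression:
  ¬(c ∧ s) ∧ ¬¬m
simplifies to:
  m ∧ (¬c ∨ ¬s)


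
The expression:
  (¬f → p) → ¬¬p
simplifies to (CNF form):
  p ∨ ¬f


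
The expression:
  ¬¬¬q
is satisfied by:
  {q: False}


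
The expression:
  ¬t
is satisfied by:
  {t: False}


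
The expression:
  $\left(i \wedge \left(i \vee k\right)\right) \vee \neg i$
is always true.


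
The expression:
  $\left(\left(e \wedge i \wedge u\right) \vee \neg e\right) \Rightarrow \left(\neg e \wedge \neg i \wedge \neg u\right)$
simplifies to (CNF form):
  $\left(e \vee \neg i\right) \wedge \left(e \vee \neg u\right) \wedge \left(\neg i \vee \neg u\right) \wedge \left(e \vee \neg i \vee \neg u\right)$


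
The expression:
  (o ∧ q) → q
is always true.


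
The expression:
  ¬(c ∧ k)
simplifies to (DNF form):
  ¬c ∨ ¬k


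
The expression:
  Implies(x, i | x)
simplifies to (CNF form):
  True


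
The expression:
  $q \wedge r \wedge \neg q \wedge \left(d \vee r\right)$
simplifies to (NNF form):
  $\text{False}$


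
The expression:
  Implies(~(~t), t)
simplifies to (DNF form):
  True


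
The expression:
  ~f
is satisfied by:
  {f: False}


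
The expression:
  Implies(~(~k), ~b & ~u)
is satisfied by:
  {b: False, k: False, u: False}
  {u: True, b: False, k: False}
  {b: True, u: False, k: False}
  {u: True, b: True, k: False}
  {k: True, u: False, b: False}


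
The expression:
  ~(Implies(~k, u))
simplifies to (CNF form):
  ~k & ~u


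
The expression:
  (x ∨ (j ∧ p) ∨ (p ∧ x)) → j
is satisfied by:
  {j: True, x: False}
  {x: False, j: False}
  {x: True, j: True}


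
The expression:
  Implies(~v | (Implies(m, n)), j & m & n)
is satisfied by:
  {v: True, m: True, j: True, n: False}
  {v: True, m: True, j: False, n: False}
  {n: True, v: True, m: True, j: True}
  {n: True, m: True, j: True, v: False}


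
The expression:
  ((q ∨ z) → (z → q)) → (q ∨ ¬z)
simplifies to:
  True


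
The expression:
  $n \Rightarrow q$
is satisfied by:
  {q: True, n: False}
  {n: False, q: False}
  {n: True, q: True}


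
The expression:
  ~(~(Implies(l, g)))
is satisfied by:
  {g: True, l: False}
  {l: False, g: False}
  {l: True, g: True}


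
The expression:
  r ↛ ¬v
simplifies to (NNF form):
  r ∧ v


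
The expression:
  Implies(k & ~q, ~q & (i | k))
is always true.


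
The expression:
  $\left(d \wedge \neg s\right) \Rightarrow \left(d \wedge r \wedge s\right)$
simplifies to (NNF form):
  $s \vee \neg d$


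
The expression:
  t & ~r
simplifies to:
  t & ~r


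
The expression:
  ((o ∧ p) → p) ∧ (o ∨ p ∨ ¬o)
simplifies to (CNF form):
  True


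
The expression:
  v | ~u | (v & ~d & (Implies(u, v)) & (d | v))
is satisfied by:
  {v: True, u: False}
  {u: False, v: False}
  {u: True, v: True}


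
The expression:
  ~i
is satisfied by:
  {i: False}


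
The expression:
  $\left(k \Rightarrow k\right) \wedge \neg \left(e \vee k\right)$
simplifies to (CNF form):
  $\neg e \wedge \neg k$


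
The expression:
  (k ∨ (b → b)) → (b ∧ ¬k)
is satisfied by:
  {b: True, k: False}


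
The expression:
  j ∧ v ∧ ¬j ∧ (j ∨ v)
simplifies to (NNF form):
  False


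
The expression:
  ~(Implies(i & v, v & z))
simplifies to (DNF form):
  i & v & ~z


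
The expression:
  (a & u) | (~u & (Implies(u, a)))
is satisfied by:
  {a: True, u: False}
  {u: False, a: False}
  {u: True, a: True}


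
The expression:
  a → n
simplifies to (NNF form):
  n ∨ ¬a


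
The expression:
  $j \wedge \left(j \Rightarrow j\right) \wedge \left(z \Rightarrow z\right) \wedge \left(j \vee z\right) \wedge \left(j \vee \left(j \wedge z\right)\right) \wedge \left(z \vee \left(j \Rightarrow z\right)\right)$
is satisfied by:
  {z: True, j: True}


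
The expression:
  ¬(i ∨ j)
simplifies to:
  ¬i ∧ ¬j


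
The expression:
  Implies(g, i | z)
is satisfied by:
  {i: True, z: True, g: False}
  {i: True, g: False, z: False}
  {z: True, g: False, i: False}
  {z: False, g: False, i: False}
  {i: True, z: True, g: True}
  {i: True, g: True, z: False}
  {z: True, g: True, i: False}


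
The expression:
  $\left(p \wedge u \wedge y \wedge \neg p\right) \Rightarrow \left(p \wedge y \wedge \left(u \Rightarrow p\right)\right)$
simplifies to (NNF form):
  $\text{True}$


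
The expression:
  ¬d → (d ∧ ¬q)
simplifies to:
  d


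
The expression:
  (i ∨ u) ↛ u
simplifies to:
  i ∧ ¬u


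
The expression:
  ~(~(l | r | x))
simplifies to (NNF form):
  l | r | x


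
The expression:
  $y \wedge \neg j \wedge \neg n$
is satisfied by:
  {y: True, n: False, j: False}


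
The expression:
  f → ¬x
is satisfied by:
  {x: False, f: False}
  {f: True, x: False}
  {x: True, f: False}


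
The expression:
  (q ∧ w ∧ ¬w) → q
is always true.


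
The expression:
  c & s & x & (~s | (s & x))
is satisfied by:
  {c: True, s: True, x: True}


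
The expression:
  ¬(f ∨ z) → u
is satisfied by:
  {z: True, u: True, f: True}
  {z: True, u: True, f: False}
  {z: True, f: True, u: False}
  {z: True, f: False, u: False}
  {u: True, f: True, z: False}
  {u: True, f: False, z: False}
  {f: True, u: False, z: False}


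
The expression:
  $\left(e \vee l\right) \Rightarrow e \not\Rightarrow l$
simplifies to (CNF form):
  $\neg l$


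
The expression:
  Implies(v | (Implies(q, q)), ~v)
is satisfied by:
  {v: False}


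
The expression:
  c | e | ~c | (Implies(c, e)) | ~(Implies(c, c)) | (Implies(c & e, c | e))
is always true.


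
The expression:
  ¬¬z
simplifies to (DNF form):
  z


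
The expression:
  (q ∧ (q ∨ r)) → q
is always true.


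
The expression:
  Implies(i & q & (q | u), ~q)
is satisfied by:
  {q: False, i: False}
  {i: True, q: False}
  {q: True, i: False}


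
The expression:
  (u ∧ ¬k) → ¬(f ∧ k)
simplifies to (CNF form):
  True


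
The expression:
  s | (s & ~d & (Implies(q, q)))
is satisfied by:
  {s: True}


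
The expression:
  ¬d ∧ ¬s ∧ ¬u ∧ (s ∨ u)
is never true.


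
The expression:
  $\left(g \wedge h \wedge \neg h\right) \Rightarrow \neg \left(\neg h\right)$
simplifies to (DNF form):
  $\text{True}$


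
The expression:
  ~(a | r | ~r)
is never true.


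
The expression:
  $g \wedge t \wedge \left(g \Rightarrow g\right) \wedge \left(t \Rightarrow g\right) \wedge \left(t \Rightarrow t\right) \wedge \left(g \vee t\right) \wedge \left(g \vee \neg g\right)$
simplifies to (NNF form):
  $g \wedge t$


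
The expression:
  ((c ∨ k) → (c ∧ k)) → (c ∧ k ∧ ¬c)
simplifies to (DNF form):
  (c ∧ ¬k) ∨ (k ∧ ¬c)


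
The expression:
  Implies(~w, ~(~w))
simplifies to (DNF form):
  w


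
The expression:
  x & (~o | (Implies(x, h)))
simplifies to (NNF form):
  x & (h | ~o)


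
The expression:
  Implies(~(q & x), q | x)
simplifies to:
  q | x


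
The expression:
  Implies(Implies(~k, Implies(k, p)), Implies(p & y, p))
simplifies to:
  True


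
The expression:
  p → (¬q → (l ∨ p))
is always true.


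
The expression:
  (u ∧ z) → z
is always true.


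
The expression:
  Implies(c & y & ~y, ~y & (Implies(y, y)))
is always true.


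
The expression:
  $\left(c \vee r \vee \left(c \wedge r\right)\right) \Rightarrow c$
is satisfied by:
  {c: True, r: False}
  {r: False, c: False}
  {r: True, c: True}


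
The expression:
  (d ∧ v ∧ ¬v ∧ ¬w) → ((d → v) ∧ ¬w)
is always true.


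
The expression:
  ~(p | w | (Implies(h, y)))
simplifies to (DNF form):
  h & ~p & ~w & ~y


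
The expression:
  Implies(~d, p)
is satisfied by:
  {d: True, p: True}
  {d: True, p: False}
  {p: True, d: False}


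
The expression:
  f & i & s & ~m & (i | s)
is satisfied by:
  {i: True, s: True, f: True, m: False}


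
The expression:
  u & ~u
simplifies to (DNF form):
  False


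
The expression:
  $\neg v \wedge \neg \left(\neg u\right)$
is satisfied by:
  {u: True, v: False}


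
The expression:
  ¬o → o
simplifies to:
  o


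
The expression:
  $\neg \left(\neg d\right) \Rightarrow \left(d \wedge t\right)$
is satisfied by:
  {t: True, d: False}
  {d: False, t: False}
  {d: True, t: True}


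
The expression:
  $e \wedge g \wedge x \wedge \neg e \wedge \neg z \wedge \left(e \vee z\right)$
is never true.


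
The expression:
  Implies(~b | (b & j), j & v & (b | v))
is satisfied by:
  {b: True, v: True, j: False}
  {b: True, j: False, v: False}
  {b: True, v: True, j: True}
  {v: True, j: True, b: False}


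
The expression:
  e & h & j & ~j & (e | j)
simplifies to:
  False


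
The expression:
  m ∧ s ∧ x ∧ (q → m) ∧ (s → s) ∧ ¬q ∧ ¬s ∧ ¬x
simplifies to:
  False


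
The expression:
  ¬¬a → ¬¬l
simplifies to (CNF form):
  l ∨ ¬a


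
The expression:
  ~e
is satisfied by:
  {e: False}


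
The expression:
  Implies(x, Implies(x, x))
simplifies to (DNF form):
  True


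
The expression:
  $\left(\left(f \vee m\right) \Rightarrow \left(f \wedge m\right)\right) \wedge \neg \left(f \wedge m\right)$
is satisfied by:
  {f: False, m: False}


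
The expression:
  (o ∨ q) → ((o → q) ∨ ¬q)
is always true.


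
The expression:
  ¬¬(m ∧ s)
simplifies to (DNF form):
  m ∧ s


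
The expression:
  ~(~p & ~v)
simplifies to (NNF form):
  p | v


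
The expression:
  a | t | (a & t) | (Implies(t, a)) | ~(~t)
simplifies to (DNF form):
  True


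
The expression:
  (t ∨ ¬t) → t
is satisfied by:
  {t: True}


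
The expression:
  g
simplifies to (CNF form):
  g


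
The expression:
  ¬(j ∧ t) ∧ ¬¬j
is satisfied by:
  {j: True, t: False}


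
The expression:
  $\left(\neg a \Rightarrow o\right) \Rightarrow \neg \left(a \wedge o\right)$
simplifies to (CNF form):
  $\neg a \vee \neg o$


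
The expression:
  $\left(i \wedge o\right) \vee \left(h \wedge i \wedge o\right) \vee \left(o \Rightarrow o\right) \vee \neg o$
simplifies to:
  $\text{True}$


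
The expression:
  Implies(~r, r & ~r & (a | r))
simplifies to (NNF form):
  r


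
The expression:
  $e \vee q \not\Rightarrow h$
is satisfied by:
  {q: True, e: True, h: False}
  {e: True, h: False, q: False}
  {q: True, e: True, h: True}
  {e: True, h: True, q: False}
  {q: True, h: False, e: False}


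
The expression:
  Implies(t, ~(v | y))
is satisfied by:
  {v: False, t: False, y: False}
  {y: True, v: False, t: False}
  {v: True, y: False, t: False}
  {y: True, v: True, t: False}
  {t: True, y: False, v: False}


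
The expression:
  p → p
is always true.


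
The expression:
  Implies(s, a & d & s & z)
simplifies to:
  ~s | (a & d & z)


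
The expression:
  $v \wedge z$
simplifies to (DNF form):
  $v \wedge z$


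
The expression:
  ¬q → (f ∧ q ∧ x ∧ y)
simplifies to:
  q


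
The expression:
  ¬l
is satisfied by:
  {l: False}


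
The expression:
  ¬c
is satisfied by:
  {c: False}


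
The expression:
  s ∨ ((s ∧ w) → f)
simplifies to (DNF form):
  True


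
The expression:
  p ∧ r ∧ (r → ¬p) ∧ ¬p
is never true.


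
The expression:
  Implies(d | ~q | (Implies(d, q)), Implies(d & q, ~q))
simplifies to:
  ~d | ~q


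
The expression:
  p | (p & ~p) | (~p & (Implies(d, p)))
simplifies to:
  p | ~d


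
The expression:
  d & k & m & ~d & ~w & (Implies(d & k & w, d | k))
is never true.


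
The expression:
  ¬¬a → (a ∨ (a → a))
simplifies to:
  True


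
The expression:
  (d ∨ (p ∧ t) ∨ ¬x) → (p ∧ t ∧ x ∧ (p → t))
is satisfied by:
  {t: True, p: True, x: True, d: False}
  {t: True, x: True, p: False, d: False}
  {p: True, x: True, t: False, d: False}
  {x: True, t: False, p: False, d: False}
  {d: True, t: True, p: True, x: True}


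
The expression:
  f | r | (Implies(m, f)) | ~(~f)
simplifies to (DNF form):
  f | r | ~m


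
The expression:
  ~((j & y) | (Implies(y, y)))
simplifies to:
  False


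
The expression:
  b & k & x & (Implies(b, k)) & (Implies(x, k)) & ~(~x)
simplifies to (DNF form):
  b & k & x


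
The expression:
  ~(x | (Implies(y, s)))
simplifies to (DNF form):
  y & ~s & ~x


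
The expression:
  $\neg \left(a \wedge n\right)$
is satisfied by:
  {n: False, a: False}
  {a: True, n: False}
  {n: True, a: False}


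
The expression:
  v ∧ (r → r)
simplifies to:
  v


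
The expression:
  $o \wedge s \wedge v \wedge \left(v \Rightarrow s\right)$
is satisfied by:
  {s: True, o: True, v: True}


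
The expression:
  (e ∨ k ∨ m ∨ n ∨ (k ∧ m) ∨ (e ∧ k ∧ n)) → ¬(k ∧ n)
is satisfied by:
  {k: False, n: False}
  {n: True, k: False}
  {k: True, n: False}


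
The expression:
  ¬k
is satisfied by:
  {k: False}


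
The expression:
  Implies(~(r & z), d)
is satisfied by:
  {r: True, d: True, z: True}
  {r: True, d: True, z: False}
  {d: True, z: True, r: False}
  {d: True, z: False, r: False}
  {r: True, z: True, d: False}


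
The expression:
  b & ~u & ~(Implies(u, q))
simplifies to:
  False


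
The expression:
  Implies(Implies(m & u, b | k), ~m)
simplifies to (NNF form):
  ~m | (u & ~b & ~k)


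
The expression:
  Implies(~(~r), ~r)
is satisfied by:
  {r: False}


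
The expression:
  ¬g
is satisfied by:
  {g: False}


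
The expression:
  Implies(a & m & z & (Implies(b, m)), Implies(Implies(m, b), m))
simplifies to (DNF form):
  True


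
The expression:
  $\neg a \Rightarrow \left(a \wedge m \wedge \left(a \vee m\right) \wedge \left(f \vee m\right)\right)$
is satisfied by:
  {a: True}


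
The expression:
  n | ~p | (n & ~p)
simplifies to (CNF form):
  n | ~p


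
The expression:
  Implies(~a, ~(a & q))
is always true.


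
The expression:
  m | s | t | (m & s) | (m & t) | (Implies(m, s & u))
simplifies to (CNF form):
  True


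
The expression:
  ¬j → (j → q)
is always true.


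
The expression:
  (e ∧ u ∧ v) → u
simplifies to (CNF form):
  True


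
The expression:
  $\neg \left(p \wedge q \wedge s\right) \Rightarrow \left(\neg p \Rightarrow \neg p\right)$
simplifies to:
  $\text{True}$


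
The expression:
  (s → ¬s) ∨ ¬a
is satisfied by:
  {s: False, a: False}
  {a: True, s: False}
  {s: True, a: False}


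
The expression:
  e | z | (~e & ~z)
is always true.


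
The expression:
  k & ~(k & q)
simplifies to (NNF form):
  k & ~q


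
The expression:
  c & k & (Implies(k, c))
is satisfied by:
  {c: True, k: True}


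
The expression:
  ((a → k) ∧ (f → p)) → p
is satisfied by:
  {a: True, p: True, f: True, k: False}
  {p: True, f: True, k: False, a: False}
  {a: True, p: True, f: True, k: True}
  {p: True, f: True, k: True, a: False}
  {p: True, a: True, k: False, f: False}
  {p: True, k: False, f: False, a: False}
  {p: True, a: True, k: True, f: False}
  {p: True, k: True, f: False, a: False}
  {a: True, f: True, k: False, p: False}
  {f: True, a: False, k: False, p: False}
  {a: True, f: True, k: True, p: False}
  {f: True, k: True, a: False, p: False}
  {a: True, k: False, f: False, p: False}


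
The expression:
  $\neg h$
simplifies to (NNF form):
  $\neg h$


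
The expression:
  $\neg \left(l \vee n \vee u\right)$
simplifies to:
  $\neg l \wedge \neg n \wedge \neg u$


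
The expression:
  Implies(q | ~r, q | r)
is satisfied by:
  {r: True, q: True}
  {r: True, q: False}
  {q: True, r: False}


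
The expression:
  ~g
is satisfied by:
  {g: False}


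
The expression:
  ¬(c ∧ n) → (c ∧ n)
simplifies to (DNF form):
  c ∧ n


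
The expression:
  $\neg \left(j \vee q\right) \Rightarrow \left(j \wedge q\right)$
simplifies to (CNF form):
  $j \vee q$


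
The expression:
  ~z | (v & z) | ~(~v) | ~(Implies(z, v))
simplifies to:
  True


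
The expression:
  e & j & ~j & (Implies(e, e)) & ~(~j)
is never true.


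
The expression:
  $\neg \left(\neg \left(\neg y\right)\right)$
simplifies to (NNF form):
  $\neg y$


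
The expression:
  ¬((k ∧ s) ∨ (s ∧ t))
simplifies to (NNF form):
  (¬k ∧ ¬t) ∨ ¬s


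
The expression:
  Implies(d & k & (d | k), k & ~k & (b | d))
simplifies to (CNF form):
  ~d | ~k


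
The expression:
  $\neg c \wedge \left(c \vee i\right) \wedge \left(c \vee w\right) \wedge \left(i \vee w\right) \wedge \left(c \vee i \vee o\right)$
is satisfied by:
  {i: True, w: True, c: False}


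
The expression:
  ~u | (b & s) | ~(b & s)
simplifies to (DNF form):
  True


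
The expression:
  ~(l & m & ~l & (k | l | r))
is always true.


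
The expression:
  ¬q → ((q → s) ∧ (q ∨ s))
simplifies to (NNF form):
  q ∨ s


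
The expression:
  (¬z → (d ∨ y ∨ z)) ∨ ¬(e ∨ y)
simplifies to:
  d ∨ y ∨ z ∨ ¬e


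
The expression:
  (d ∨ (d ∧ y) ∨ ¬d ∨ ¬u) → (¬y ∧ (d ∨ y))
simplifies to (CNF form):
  d ∧ ¬y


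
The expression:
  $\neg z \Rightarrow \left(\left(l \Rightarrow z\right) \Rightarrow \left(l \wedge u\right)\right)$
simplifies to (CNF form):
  $l \vee z$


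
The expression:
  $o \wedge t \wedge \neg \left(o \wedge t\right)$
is never true.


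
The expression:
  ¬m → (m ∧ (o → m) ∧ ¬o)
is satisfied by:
  {m: True}


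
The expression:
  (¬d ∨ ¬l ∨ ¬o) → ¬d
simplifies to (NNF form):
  (l ∧ o) ∨ ¬d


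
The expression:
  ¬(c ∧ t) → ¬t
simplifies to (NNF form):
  c ∨ ¬t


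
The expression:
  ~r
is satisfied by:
  {r: False}


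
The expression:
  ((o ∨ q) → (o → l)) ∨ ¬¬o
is always true.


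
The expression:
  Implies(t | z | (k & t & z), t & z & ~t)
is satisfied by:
  {z: False, t: False}


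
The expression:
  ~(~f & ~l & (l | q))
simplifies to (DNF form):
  f | l | ~q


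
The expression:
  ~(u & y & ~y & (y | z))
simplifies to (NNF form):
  True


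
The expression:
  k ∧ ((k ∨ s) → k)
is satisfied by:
  {k: True}


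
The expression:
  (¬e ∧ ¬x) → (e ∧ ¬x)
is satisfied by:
  {x: True, e: True}
  {x: True, e: False}
  {e: True, x: False}


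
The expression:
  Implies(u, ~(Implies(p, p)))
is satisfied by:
  {u: False}


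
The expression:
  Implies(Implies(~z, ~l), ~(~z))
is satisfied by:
  {z: True, l: True}
  {z: True, l: False}
  {l: True, z: False}


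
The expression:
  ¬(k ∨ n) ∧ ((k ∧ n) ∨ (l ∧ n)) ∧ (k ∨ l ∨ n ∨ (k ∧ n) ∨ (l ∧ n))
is never true.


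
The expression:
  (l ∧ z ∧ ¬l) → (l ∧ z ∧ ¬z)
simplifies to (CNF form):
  True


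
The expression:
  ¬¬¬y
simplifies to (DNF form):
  ¬y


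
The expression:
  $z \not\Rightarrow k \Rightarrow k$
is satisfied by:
  {k: True, z: False}
  {z: False, k: False}
  {z: True, k: True}


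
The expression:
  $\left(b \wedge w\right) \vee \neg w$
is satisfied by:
  {b: True, w: False}
  {w: False, b: False}
  {w: True, b: True}


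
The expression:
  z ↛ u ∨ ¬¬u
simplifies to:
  u ∨ z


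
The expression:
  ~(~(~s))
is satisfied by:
  {s: False}


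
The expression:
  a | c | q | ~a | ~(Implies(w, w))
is always true.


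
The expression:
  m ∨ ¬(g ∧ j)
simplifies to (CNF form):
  m ∨ ¬g ∨ ¬j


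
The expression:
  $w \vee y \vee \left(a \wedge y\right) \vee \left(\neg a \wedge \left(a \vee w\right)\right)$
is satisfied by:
  {y: True, w: True}
  {y: True, w: False}
  {w: True, y: False}


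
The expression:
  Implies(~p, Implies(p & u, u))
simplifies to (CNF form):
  True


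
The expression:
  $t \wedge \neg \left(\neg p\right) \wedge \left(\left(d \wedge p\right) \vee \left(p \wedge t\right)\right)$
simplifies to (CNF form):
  $p \wedge t$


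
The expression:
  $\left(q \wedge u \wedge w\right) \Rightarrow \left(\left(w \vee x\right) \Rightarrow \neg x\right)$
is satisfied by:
  {w: False, u: False, q: False, x: False}
  {x: True, w: False, u: False, q: False}
  {q: True, w: False, u: False, x: False}
  {x: True, q: True, w: False, u: False}
  {u: True, x: False, w: False, q: False}
  {x: True, u: True, w: False, q: False}
  {q: True, u: True, x: False, w: False}
  {x: True, q: True, u: True, w: False}
  {w: True, q: False, u: False, x: False}
  {x: True, w: True, q: False, u: False}
  {q: True, w: True, x: False, u: False}
  {x: True, q: True, w: True, u: False}
  {u: True, w: True, q: False, x: False}
  {x: True, u: True, w: True, q: False}
  {q: True, u: True, w: True, x: False}


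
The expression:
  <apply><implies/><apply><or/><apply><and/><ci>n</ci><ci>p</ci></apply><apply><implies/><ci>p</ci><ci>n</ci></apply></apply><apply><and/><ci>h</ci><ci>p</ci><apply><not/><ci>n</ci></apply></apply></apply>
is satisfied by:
  {p: True, n: False}


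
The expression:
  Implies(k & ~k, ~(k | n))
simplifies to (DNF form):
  True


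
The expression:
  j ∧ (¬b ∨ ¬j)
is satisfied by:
  {j: True, b: False}


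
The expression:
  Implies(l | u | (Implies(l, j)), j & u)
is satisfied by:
  {j: True, u: True}


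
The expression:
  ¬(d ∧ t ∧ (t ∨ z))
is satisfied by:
  {t: False, d: False}
  {d: True, t: False}
  {t: True, d: False}


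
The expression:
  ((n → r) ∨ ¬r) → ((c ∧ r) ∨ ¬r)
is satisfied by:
  {c: True, r: False}
  {r: False, c: False}
  {r: True, c: True}


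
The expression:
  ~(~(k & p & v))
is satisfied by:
  {k: True, p: True, v: True}


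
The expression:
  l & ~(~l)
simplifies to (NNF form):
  l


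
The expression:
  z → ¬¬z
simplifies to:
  True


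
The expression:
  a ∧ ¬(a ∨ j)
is never true.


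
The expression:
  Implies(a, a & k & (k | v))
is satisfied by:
  {k: True, a: False}
  {a: False, k: False}
  {a: True, k: True}


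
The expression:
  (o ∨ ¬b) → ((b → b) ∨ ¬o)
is always true.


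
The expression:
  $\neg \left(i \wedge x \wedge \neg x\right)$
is always true.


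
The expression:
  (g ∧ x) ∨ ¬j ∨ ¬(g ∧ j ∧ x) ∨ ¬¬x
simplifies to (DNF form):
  True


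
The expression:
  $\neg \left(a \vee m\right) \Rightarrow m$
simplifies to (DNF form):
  $a \vee m$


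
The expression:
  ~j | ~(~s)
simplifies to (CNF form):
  s | ~j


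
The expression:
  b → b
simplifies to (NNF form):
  True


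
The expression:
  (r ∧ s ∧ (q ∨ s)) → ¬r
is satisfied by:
  {s: False, r: False}
  {r: True, s: False}
  {s: True, r: False}


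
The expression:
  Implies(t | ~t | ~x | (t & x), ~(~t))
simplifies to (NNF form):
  t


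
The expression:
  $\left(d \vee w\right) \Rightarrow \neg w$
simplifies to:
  $\neg w$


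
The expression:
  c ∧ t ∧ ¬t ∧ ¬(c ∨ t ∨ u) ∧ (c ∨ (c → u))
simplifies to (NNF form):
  False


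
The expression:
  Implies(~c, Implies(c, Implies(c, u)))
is always true.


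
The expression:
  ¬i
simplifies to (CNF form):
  ¬i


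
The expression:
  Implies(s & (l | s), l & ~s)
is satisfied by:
  {s: False}


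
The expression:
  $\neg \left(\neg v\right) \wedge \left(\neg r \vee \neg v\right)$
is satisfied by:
  {v: True, r: False}


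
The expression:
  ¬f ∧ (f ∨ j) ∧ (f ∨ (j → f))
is never true.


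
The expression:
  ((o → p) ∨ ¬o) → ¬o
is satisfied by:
  {p: False, o: False}
  {o: True, p: False}
  {p: True, o: False}


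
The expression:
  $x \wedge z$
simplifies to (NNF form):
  $x \wedge z$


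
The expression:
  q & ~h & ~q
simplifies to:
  False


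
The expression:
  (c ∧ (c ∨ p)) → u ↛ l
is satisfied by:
  {u: True, c: False, l: False}
  {u: False, c: False, l: False}
  {l: True, u: True, c: False}
  {l: True, u: False, c: False}
  {c: True, u: True, l: False}


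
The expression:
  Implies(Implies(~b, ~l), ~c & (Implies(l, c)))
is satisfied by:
  {c: False, b: False, l: False}
  {l: True, c: False, b: False}
  {b: True, c: False, l: False}
  {l: True, c: True, b: False}


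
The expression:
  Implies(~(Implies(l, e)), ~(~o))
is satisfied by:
  {o: True, e: True, l: False}
  {o: True, l: False, e: False}
  {e: True, l: False, o: False}
  {e: False, l: False, o: False}
  {o: True, e: True, l: True}
  {o: True, l: True, e: False}
  {e: True, l: True, o: False}


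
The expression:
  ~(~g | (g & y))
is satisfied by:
  {g: True, y: False}


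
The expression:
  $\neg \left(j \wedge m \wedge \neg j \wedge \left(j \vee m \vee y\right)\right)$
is always true.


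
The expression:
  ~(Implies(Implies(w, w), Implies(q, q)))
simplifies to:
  False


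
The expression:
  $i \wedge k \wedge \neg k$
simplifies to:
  $\text{False}$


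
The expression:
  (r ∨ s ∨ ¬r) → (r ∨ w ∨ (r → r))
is always true.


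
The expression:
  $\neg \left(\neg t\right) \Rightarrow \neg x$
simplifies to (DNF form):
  $\neg t \vee \neg x$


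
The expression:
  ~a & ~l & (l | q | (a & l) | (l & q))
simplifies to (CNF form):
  q & ~a & ~l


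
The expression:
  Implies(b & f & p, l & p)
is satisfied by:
  {l: True, p: False, b: False, f: False}
  {f: False, p: False, l: False, b: False}
  {f: True, l: True, p: False, b: False}
  {f: True, p: False, l: False, b: False}
  {b: True, l: True, f: False, p: False}
  {b: True, f: False, p: False, l: False}
  {b: True, f: True, l: True, p: False}
  {b: True, f: True, p: False, l: False}
  {l: True, p: True, b: False, f: False}
  {p: True, b: False, l: False, f: False}
  {f: True, p: True, l: True, b: False}
  {f: True, p: True, b: False, l: False}
  {l: True, p: True, b: True, f: False}
  {p: True, b: True, f: False, l: False}
  {f: True, p: True, b: True, l: True}


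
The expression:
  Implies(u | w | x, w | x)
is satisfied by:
  {x: True, w: True, u: False}
  {x: True, u: False, w: False}
  {w: True, u: False, x: False}
  {w: False, u: False, x: False}
  {x: True, w: True, u: True}
  {x: True, u: True, w: False}
  {w: True, u: True, x: False}


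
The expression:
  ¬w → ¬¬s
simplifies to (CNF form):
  s ∨ w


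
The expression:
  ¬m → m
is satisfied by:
  {m: True}


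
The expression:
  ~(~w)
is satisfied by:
  {w: True}


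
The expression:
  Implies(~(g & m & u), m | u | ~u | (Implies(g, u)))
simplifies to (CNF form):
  True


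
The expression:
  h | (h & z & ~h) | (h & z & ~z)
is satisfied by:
  {h: True}


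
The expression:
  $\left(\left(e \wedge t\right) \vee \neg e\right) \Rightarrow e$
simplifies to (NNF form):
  $e$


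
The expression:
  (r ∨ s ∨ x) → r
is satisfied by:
  {r: True, x: False, s: False}
  {r: True, s: True, x: False}
  {r: True, x: True, s: False}
  {r: True, s: True, x: True}
  {s: False, x: False, r: False}


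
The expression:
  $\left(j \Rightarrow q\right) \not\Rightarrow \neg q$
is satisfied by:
  {q: True}


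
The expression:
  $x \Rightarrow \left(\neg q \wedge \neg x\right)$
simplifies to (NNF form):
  $\neg x$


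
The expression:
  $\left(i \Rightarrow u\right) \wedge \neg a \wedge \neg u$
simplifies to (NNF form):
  $\neg a \wedge \neg i \wedge \neg u$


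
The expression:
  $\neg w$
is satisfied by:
  {w: False}


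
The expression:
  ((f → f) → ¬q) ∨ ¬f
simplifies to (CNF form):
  ¬f ∨ ¬q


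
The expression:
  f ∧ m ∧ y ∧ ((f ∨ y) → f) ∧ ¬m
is never true.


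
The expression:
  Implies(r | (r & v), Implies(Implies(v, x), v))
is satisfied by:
  {v: True, r: False}
  {r: False, v: False}
  {r: True, v: True}


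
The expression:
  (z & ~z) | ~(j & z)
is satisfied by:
  {z: False, j: False}
  {j: True, z: False}
  {z: True, j: False}


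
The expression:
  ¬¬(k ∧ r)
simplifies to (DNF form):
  k ∧ r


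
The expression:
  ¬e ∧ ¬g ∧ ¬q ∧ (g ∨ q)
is never true.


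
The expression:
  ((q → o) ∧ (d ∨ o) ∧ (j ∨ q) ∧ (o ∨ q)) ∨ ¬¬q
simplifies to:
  q ∨ (j ∧ o)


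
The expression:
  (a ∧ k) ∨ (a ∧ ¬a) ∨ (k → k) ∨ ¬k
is always true.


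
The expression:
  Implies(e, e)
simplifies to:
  True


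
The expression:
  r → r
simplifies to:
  True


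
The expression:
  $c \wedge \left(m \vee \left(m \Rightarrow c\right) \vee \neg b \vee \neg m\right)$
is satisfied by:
  {c: True}


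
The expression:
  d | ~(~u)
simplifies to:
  d | u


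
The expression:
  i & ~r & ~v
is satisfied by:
  {i: True, v: False, r: False}


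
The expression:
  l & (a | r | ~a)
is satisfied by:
  {l: True}


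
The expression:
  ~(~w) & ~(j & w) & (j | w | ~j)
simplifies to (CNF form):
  w & ~j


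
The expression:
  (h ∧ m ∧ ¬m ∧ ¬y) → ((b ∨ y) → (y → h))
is always true.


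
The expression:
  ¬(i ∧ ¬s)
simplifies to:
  s ∨ ¬i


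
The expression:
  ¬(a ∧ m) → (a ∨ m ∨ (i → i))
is always true.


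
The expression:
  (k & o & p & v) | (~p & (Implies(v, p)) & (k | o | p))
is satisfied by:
  {o: True, k: True, v: False, p: False}
  {o: True, k: False, v: False, p: False}
  {k: True, p: False, o: False, v: False}
  {p: True, v: True, o: True, k: True}


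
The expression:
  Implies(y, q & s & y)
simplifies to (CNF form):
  (q | ~y) & (s | ~y)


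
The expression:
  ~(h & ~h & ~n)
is always true.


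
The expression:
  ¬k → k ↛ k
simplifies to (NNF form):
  k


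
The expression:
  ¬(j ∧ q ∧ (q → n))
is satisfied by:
  {q: False, n: False, j: False}
  {j: True, q: False, n: False}
  {n: True, q: False, j: False}
  {j: True, n: True, q: False}
  {q: True, j: False, n: False}
  {j: True, q: True, n: False}
  {n: True, q: True, j: False}


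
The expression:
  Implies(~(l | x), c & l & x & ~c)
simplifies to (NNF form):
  l | x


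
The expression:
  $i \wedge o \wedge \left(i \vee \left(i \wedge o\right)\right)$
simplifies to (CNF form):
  $i \wedge o$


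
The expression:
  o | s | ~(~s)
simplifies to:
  o | s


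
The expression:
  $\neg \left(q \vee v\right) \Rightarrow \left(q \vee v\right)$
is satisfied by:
  {q: True, v: True}
  {q: True, v: False}
  {v: True, q: False}


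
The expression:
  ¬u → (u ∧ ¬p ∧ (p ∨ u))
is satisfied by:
  {u: True}


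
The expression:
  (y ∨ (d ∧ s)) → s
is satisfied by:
  {s: True, y: False}
  {y: False, s: False}
  {y: True, s: True}


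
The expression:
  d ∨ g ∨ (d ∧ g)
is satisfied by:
  {d: True, g: True}
  {d: True, g: False}
  {g: True, d: False}


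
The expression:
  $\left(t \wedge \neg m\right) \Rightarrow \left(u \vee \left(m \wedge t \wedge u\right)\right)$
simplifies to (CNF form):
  $m \vee u \vee \neg t$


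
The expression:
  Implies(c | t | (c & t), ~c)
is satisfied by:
  {c: False}


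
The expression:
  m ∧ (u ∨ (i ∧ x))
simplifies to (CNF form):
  m ∧ (i ∨ u) ∧ (u ∨ x)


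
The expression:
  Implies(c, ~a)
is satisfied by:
  {c: False, a: False}
  {a: True, c: False}
  {c: True, a: False}


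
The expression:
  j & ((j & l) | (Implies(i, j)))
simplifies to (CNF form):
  j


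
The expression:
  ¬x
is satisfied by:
  {x: False}


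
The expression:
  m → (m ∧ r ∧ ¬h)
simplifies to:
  (r ∧ ¬h) ∨ ¬m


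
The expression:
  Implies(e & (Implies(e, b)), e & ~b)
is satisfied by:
  {e: False, b: False}
  {b: True, e: False}
  {e: True, b: False}


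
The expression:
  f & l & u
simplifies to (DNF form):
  f & l & u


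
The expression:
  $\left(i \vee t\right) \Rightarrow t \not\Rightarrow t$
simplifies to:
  $\neg i \wedge \neg t$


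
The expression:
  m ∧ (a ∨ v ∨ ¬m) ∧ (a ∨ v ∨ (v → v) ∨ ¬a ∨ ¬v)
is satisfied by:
  {m: True, a: True, v: True}
  {m: True, a: True, v: False}
  {m: True, v: True, a: False}


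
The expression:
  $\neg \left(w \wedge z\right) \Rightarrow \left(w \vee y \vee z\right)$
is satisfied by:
  {y: True, z: True, w: True}
  {y: True, z: True, w: False}
  {y: True, w: True, z: False}
  {y: True, w: False, z: False}
  {z: True, w: True, y: False}
  {z: True, w: False, y: False}
  {w: True, z: False, y: False}


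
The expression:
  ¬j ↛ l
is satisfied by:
  {l: True, j: False}
  {j: False, l: False}
  {j: True, l: True}


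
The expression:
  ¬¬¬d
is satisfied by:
  {d: False}


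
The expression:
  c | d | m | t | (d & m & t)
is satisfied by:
  {c: True, d: True, t: True, m: True}
  {c: True, d: True, t: True, m: False}
  {c: True, d: True, m: True, t: False}
  {c: True, d: True, m: False, t: False}
  {c: True, t: True, m: True, d: False}
  {c: True, t: True, m: False, d: False}
  {c: True, t: False, m: True, d: False}
  {c: True, t: False, m: False, d: False}
  {d: True, t: True, m: True, c: False}
  {d: True, t: True, m: False, c: False}
  {d: True, m: True, t: False, c: False}
  {d: True, m: False, t: False, c: False}
  {t: True, m: True, d: False, c: False}
  {t: True, d: False, m: False, c: False}
  {m: True, d: False, t: False, c: False}


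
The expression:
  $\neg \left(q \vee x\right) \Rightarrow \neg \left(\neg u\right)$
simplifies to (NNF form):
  $q \vee u \vee x$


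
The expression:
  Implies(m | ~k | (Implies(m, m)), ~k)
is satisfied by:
  {k: False}


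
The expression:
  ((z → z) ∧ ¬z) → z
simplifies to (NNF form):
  z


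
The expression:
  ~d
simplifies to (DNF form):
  ~d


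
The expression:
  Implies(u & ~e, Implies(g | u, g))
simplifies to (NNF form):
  e | g | ~u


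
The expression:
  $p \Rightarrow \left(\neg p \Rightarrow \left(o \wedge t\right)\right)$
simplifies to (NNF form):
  $\text{True}$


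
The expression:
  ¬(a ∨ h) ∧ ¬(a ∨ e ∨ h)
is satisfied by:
  {e: False, h: False, a: False}


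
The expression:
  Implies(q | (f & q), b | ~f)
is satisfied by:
  {b: True, q: False, f: False}
  {q: False, f: False, b: False}
  {f: True, b: True, q: False}
  {f: True, q: False, b: False}
  {b: True, q: True, f: False}
  {q: True, b: False, f: False}
  {f: True, q: True, b: True}
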